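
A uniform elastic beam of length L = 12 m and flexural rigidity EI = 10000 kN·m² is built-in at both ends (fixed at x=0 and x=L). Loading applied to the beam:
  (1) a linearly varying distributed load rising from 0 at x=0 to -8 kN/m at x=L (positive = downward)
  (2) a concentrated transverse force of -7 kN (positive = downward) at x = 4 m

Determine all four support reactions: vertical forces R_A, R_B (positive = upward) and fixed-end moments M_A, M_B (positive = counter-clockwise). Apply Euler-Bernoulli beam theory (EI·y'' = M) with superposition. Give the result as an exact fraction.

R_A = -2644/135 kN, M_A = -2288/45 kN·m, R_B = -4781/135 kN, M_B = 2872/45 kN·m

Load 1 — triangular load w₀=-8 kN/m (0→w₀ over full span):
  R_A = 3w₀L/20 = 3·(-8)·12/20 = -72/5 kN
  M_A = w₀L²/30 = (-8)·12²/30 = -192/5 kN·m
  R_B = 7w₀L/20 = 7·(-8)·12/20 = -168/5 kN
  M_B = -w₀L²/20 = -(-8)·12²/20 = 288/5 kN·m
Load 2 — point force P=-7 kN at a=4 m (b=L-a=8):
  R_A = Pb²(3a+b)/L³ = (-7)·8²·(3·4+8)/12³ = -140/27 kN
  M_A = Pab²/L² = (-7)·4·8²/12² = -112/9 kN·m
  R_B = Pa²(a+3b)/L³ = (-7)·4²·(4+3·8)/12³ = -49/27 kN
  M_B = -Pa²b/L² = -(-7)·4²·8/12² = 56/9 kN·m
Superposition: R_A = -2644/135 kN, M_A = -2288/45 kN·m, R_B = -4781/135 kN, M_B = 2872/45 kN·m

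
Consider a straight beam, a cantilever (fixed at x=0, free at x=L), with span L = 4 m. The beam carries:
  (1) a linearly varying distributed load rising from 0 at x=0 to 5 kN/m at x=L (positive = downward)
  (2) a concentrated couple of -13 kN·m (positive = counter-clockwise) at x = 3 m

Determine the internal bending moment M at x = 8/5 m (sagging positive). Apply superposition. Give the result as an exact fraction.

M(8/5) = -613/25 kN·m

Load 1 — triangular load w₀=5 kN/m (0→w₀ over full span):
  M_1 = w₀Lx/2 - w₀L²/3 - w₀x³/(6L) = 5·4·(8/5)/2 - 5·4²/3 - 5·(8/5)³/(6·4) = -288/25 kN·m
Load 2 — applied couple M₀=-13 kN·m at a=3 m (b=L-a=1):
  M_2 = M₀  [x≤a] = (-13) = -13 kN·m
Superposition: M = Σ M_i = -613/25 kN·m ≈ -24.520000 kN·m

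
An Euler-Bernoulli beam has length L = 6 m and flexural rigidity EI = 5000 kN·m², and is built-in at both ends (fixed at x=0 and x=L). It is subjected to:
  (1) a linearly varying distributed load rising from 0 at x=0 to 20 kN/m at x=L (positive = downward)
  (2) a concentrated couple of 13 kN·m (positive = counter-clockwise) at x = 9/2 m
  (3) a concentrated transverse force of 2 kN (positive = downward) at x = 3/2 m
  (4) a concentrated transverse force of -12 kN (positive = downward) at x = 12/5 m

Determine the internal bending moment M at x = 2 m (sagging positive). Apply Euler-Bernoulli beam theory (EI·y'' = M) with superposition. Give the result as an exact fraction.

M(2) = 8711/2250 kN·m

Load 1 — triangular load w₀=20 kN/m (0→w₀ over full span):
  M_1 = 3w₀Lx/20 - w₀L²/30 - w₀x³/(6L) = 3·20·6·2/20 - 20·6²/30 - 20·2³/(6·6) = 68/9 kN·m
Load 2 — applied couple M₀=13 kN·m at a=9/2 m (b=L-a=3/2):
  M_2 = R_Ax - M_A  [x≤a] with R_A=39/16, M_A=65/16 = (39/16)·2 - (65/16) = 13/16 kN·m
Load 3 — point force P=2 kN at a=3/2 m (b=L-a=9/2):
  M_3 = Pa²(a+3b)(L-x)/L³ - Pa²b/L²  [x>a] = 2·(3/2)²·((3/2)+3·(9/2))·(6-2)/6³ - 2·(3/2)²·(9/2)/6² = 11/16 kN·m
Load 4 — point force P=-12 kN at a=12/5 m (b=L-a=18/5):
  M_4 = Pb²(3a+b)x/L³ - Pab²/L²  [x≤a] = (-12)·(18/5)²·(3·(12/5)+(18/5))·2/6³ - (-12)·(12/5)·(18/5)²/6² = -648/125 kN·m
Superposition: M = Σ M_i = 8711/2250 kN·m ≈ 3.871556 kN·m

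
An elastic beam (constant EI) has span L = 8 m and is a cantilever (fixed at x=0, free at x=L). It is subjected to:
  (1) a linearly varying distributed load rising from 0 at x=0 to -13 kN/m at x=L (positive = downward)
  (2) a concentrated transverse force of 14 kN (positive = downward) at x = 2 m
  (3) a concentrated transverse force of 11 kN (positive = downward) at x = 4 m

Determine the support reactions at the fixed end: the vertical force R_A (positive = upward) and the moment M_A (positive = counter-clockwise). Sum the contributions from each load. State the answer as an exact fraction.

R_A = -27 kN, M_A = -616/3 kN·m

Load 1 — triangular load w₀=-13 kN/m (0→w₀ over full span):
  R_A = w₀L/2 = (-13)·8/2 = -52 kN
  M_A = w₀L²/3 = (-13)·8²/3 = -832/3 kN·m
Load 2 — point force P=14 kN at a=2 m (b=L-a=6):
  R_A = P = 14 kN
  M_A = Pa = 14·2 = 28 kN·m
Load 3 — point force P=11 kN at a=4 m (b=L-a=4):
  R_A = P = 11 kN
  M_A = Pa = 11·4 = 44 kN·m
Superposition: R_A = -27 kN, M_A = -616/3 kN·m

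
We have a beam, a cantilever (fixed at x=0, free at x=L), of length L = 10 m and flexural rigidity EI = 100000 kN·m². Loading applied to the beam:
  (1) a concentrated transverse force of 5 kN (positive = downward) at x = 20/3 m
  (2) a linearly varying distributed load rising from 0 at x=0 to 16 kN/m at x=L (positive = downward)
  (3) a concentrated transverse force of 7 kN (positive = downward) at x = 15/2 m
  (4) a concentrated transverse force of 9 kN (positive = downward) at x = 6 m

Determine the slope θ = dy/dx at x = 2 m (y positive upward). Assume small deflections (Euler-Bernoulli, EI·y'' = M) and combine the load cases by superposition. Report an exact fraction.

θ(2) = -5727/500000 rad

Load 1 — point force P=5 kN at a=20/3 m (b=L-a=10/3):
  θ_1 = -Px(2a-x)/(2EI)  [x≤a] = -5·2·(2·(20/3)-2)/(2·100000) = -17/30000 rad
Load 2 — triangular load w₀=16 kN/m (0→w₀ over full span):
  θ_2 = (w₀Lx²/4-w₀L²x/3-w₀x⁴/(24L))/EI = (16·10·2²/4-16·10²·2/3-16·2⁴/(24·10))/100000 = -851/93750 rad
Load 3 — point force P=7 kN at a=15/2 m (b=L-a=5/2):
  θ_3 = -Px(2a-x)/(2EI)  [x≤a] = -7·2·(2·(15/2)-2)/(2·100000) = -91/100000 rad
Load 4 — point force P=9 kN at a=6 m (b=L-a=4):
  θ_4 = -Px(2a-x)/(2EI)  [x≤a] = -9·2·(2·6-2)/(2·100000) = -9/10000 rad
Superposition: θ = Σ θ_i = -5727/500000 rad ≈ -0.011454 rad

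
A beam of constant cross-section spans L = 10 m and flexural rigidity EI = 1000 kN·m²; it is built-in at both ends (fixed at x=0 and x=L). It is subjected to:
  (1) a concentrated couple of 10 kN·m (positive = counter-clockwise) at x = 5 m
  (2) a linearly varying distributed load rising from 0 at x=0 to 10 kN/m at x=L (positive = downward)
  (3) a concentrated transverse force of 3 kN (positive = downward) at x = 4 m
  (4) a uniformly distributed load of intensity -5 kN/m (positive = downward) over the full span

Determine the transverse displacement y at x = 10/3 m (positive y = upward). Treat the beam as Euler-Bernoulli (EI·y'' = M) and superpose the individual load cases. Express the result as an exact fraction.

y(10/3) = -7123/729000 m

Load 1 — applied couple M₀=10 kN·m at a=5 m (b=L-a=5):
  y_1 = (R_Ax³/6 - M_Ax²/2)/EI  [x≤a] with R_A=3/2, M_A=5/2 = ((3/2)·(10/3)³/6 - (5/2)·(10/3)²/2)/1000 = -1/216 m
Load 2 — triangular load w₀=10 kN/m (0→w₀ over full span):
  y_2 = -w₀x²(L-x)²(x+2L)/(120LEI) = -10·(10/3)²·(10-(10/3))²·((10/3)+2·10)/(120·10·1000) = -70/729 m
Load 3 — point force P=3 kN at a=4 m (b=L-a=6):
  y_3 = -Pb²x²(3aL-(3a+b)x)/(6L³EI)  [x≤a] = -3·6²·(10/3)²·(3·4·10-(3·4+6)·(10/3))/(6·10³·1000) = -3/250 m
Load 4 — uniform load w=-5 kN/m over full span:
  y_4 = -wx²(L-x)²/(24EI) = -(-5)·(10/3)²·(10-(10/3))²/(24·1000) = 25/243 m
Superposition: y = Σ y_i = -7123/729000 m ≈ -0.009771 m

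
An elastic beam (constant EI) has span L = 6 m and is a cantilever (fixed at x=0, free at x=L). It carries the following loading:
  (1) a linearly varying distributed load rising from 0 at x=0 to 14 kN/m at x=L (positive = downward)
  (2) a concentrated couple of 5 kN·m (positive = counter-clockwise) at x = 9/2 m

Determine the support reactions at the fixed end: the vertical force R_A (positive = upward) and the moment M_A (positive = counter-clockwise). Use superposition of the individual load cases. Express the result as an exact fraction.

R_A = 42 kN, M_A = 163 kN·m

Load 1 — triangular load w₀=14 kN/m (0→w₀ over full span):
  R_A = w₀L/2 = 14·6/2 = 42 kN
  M_A = w₀L²/3 = 14·6²/3 = 168 kN·m
Load 2 — applied couple M₀=5 kN·m at a=9/2 m (b=L-a=3/2):
  R_A = 0 kN
  M_A = -M₀ = -5 kN·m
Superposition: R_A = 42 kN, M_A = 163 kN·m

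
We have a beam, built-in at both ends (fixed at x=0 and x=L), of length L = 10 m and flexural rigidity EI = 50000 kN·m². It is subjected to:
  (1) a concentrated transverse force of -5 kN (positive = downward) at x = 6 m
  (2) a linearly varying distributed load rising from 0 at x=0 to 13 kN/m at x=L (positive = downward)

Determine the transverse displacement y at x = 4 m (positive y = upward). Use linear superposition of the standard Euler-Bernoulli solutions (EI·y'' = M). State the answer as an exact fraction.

y(4) = -122/46875 m

Load 1 — point force P=-5 kN at a=6 m (b=L-a=4):
  y_1 = -Pb²x²(3aL-(3a+b)x)/(6L³EI)  [x≤a] = -(-5)·4²·4²·(3·6·10-(3·6+4)·4)/(6·10³·50000) = 92/234375 m
Load 2 — triangular load w₀=13 kN/m (0→w₀ over full span):
  y_2 = -w₀x²(L-x)²(x+2L)/(120LEI) = -13·4²·(10-4)²·(4+2·10)/(120·10·50000) = -234/78125 m
Superposition: y = Σ y_i = -122/46875 m ≈ -0.002603 m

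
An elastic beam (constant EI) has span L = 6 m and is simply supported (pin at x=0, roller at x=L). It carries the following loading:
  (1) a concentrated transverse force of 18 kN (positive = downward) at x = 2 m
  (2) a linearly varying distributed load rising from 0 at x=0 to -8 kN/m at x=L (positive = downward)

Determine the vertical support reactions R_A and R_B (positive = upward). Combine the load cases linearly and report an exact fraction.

Load 1 — point force P=18 kN at a=2 m (b=L-a=4):
  R_A = Pb/L = 18·4/6 = 12 kN
  R_B = Pa/L = 18·2/6 = 6 kN
Load 2 — triangular load w₀=-8 kN/m (0→w₀ over full span):
  R_A = w₀L/6 = (-8)·6/6 = -8 kN
  R_B = w₀L/3 = (-8)·6/3 = -16 kN
Superposition: R_A = 4 kN, R_B = -10 kN

R_A = 4 kN, R_B = -10 kN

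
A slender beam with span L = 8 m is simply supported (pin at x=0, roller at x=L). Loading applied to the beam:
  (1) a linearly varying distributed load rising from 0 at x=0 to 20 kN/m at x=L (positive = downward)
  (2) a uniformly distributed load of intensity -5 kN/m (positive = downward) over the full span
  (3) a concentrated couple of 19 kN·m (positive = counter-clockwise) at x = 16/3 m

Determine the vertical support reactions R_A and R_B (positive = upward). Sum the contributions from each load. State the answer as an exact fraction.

R_A = 217/24 kN, R_B = 743/24 kN

Load 1 — triangular load w₀=20 kN/m (0→w₀ over full span):
  R_A = w₀L/6 = 20·8/6 = 80/3 kN
  R_B = w₀L/3 = 20·8/3 = 160/3 kN
Load 2 — uniform load w=-5 kN/m over full span:
  R_A = wL/2 = (-5)·8/2 = -20 kN
  R_B = wL/2 = (-5)·8/2 = -20 kN
Load 3 — applied couple M₀=19 kN·m at a=16/3 m (b=L-a=8/3):
  R_A = M₀/L = 19/8 kN
  R_B = -M₀/L = -19/8 kN
Superposition: R_A = 217/24 kN, R_B = 743/24 kN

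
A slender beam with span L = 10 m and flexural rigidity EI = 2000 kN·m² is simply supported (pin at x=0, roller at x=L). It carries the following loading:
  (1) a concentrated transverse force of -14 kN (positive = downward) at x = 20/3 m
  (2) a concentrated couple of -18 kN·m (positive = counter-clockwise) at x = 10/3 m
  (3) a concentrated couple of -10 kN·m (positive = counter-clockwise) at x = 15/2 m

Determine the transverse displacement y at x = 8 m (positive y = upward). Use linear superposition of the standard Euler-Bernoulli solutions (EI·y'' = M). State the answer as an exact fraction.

Load 1 — point force P=-14 kN at a=20/3 m (b=L-a=10/3):
  y_1 = -Pa(L-x)(2Lx-a²-x²)/(6LEI)  [x>a] = -(-14)·(20/3)·(10-8)·(2·10·8-(20/3)²-8²)/(6·10·2000) = 812/10125 m
Load 2 — applied couple M₀=-18 kN·m at a=10/3 m (b=L-a=20/3):
  y_2 = (M₀x³/(6L)-M₀(x-a)²/2+C₁x)/EI  [x>a] with C₁=M₀(3b²-L²)/(6L)=-10 = ((-18)·8³/(6·10)-(-18)·(8-(10/3))²/2+(-10)·8)/2000 = -47/2500 m
Load 3 — applied couple M₀=-10 kN·m at a=15/2 m (b=L-a=5/2):
  y_3 = (M₀x³/(6L)-M₀(x-a)²/2+C₁x)/EI  [x>a] with C₁=M₀(3b²-L²)/(6L)=325/24 = ((-10)·8³/(6·10)-(-10)·(8-(15/2))²/2+(325/24)·8)/2000 = 97/8000 m
Superposition: y = Σ y_i = 238213/3240000 m ≈ 0.073523 m

y(8) = 238213/3240000 m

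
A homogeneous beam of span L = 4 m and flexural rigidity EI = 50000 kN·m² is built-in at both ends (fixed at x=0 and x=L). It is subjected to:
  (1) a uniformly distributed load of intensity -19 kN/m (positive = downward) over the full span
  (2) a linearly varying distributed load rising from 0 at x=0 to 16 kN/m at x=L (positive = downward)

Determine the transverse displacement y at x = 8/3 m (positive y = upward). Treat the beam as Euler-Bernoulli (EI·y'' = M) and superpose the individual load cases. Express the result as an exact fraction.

Load 1 — uniform load w=-19 kN/m over full span:
  y_1 = -wx²(L-x)²/(24EI) = -(-19)·(8/3)²·(4-(8/3))²/(24·50000) = 152/759375 m
Load 2 — triangular load w₀=16 kN/m (0→w₀ over full span):
  y_2 = -w₀x²(L-x)²(x+2L)/(120LEI) = -16·(8/3)²·(4-(8/3))²·((8/3)+2·4)/(120·4·50000) = -1024/11390625 m
Superposition: y = Σ y_i = 1256/11390625 m ≈ 0.000110 m

y(8/3) = 1256/11390625 m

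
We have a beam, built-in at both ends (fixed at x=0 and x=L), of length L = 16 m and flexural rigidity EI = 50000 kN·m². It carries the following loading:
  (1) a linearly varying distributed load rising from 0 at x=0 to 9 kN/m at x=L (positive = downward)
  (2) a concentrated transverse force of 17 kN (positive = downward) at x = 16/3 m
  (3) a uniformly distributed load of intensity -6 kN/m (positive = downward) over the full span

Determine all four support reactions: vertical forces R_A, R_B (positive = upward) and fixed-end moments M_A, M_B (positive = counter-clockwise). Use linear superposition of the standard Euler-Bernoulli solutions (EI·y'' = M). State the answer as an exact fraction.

R_A = -1864/135 kN, M_A = -1472/135 kN·m, R_B = 919/135 kN, M_B = -992/135 kN·m

Load 1 — triangular load w₀=9 kN/m (0→w₀ over full span):
  R_A = 3w₀L/20 = 3·9·16/20 = 108/5 kN
  M_A = w₀L²/30 = 9·16²/30 = 384/5 kN·m
  R_B = 7w₀L/20 = 7·9·16/20 = 252/5 kN
  M_B = -w₀L²/20 = -9·16²/20 = -576/5 kN·m
Load 2 — point force P=17 kN at a=16/3 m (b=L-a=32/3):
  R_A = Pb²(3a+b)/L³ = 17·(32/3)²·(3·(16/3)+(32/3))/16³ = 340/27 kN
  M_A = Pab²/L² = 17·(16/3)·(32/3)²/16² = 1088/27 kN·m
  R_B = Pa²(a+3b)/L³ = 17·(16/3)²·((16/3)+3·(32/3))/16³ = 119/27 kN
  M_B = -Pa²b/L² = -17·(16/3)²·(32/3)/16² = -544/27 kN·m
Load 3 — uniform load w=-6 kN/m over full span:
  R_A = wL/2 = (-6)·16/2 = -48 kN
  M_A = wL²/12 = (-6)·16²/12 = -128 kN·m
  R_B = wL/2 = (-6)·16/2 = -48 kN
  M_B = -wL²/12 = -(-6)·16²/12 = 128 kN·m
Superposition: R_A = -1864/135 kN, M_A = -1472/135 kN·m, R_B = 919/135 kN, M_B = -992/135 kN·m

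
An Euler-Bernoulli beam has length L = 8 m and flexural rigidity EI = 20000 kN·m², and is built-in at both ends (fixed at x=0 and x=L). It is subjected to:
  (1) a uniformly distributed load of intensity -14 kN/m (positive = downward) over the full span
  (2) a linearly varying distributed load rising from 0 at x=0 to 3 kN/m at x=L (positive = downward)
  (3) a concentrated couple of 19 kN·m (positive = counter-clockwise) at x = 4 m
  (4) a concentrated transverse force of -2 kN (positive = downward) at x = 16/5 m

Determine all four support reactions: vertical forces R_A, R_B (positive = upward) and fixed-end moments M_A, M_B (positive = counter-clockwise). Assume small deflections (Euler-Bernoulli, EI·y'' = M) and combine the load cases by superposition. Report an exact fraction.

R_A = -100267/2000 kN, M_A = -98731/1500 kN·m, R_B = -103733/2000 kN, M_B = 107029/1500 kN·m

Load 1 — uniform load w=-14 kN/m over full span:
  R_A = wL/2 = (-14)·8/2 = -56 kN
  M_A = wL²/12 = (-14)·8²/12 = -224/3 kN·m
  R_B = wL/2 = (-14)·8/2 = -56 kN
  M_B = -wL²/12 = -(-14)·8²/12 = 224/3 kN·m
Load 2 — triangular load w₀=3 kN/m (0→w₀ over full span):
  R_A = 3w₀L/20 = 3·3·8/20 = 18/5 kN
  M_A = w₀L²/30 = 3·8²/30 = 32/5 kN·m
  R_B = 7w₀L/20 = 7·3·8/20 = 42/5 kN
  M_B = -w₀L²/20 = -3·8²/20 = -48/5 kN·m
Load 3 — applied couple M₀=19 kN·m at a=4 m (b=L-a=4):
  R_A = 6M₀ab/L³ = 6·19·4·4/8³ = 57/16 kN
  M_A = M₀b(2a-b)/L² = 19·4·(2·4-4)/8² = 19/4 kN·m
  R_B = -6M₀ab/L³ = -6·19·4·4/8³ = -57/16 kN
  M_B = M₀a(2b-a)/L² = 19·4·(2·4-4)/8² = 19/4 kN·m
Load 4 — point force P=-2 kN at a=16/5 m (b=L-a=24/5):
  R_A = Pb²(3a+b)/L³ = (-2)·(24/5)²·(3·(16/5)+(24/5))/8³ = -162/125 kN
  M_A = Pab²/L² = (-2)·(16/5)·(24/5)²/8² = -288/125 kN·m
  R_B = Pa²(a+3b)/L³ = (-2)·(16/5)²·((16/5)+3·(24/5))/8³ = -88/125 kN
  M_B = -Pa²b/L² = -(-2)·(16/5)²·(24/5)/8² = 192/125 kN·m
Superposition: R_A = -100267/2000 kN, M_A = -98731/1500 kN·m, R_B = -103733/2000 kN, M_B = 107029/1500 kN·m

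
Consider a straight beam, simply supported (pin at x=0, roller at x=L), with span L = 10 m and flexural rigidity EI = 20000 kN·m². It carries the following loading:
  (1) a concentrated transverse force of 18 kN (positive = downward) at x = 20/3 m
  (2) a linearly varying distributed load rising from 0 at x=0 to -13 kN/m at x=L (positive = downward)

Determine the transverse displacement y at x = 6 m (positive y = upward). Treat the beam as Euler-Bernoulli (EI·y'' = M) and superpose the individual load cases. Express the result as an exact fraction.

Load 1 — point force P=18 kN at a=20/3 m (b=L-a=10/3):
  y_1 = -Pbx(L²-b²-x²)/(6LEI)  [x≤a] = -18·(10/3)·6·(10²-(10/3)²-6²)/(6·10·20000) = -119/7500 m
Load 2 — triangular load w₀=-13 kN/m (0→w₀ over full span):
  y_2 = -w₀x(7L⁴-10L²x²+3x⁴)/(360LEI) = -(-13)·6·(7·10⁴-10·10²·6²+3·6⁴)/(360·10·20000) = 1924/46875 m
Superposition: y = Σ y_i = 4721/187500 m ≈ 0.025179 m

y(6) = 4721/187500 m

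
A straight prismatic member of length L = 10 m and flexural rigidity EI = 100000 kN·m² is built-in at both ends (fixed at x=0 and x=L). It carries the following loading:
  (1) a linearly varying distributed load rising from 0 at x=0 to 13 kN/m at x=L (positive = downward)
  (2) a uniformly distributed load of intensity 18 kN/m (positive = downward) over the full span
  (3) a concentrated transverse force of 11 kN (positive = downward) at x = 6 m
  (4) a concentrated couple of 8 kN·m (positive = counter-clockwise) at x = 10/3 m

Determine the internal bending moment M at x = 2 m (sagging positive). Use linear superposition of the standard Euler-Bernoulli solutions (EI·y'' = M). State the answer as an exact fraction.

M(2) = -4781/375 kN·m

Load 1 — triangular load w₀=13 kN/m (0→w₀ over full span):
  M_1 = 3w₀Lx/20 - w₀L²/30 - w₀x³/(6L) = 3·13·10·2/20 - 13·10²/30 - 13·2³/(6·10) = -91/15 kN·m
Load 2 — uniform load w=18 kN/m over full span:
  M_2 = wLx/2 - wL²/12 - wx²/2 = 18·10·2/2 - 18·10²/12 - 18·2²/2 = -6 kN·m
Load 3 — point force P=11 kN at a=6 m (b=L-a=4):
  M_3 = Pb²(3a+b)x/L³ - Pab²/L²  [x≤a] = 11·4²·(3·6+4)·2/10³ - 11·6·4²/10² = -352/125 kN·m
Load 4 — applied couple M₀=8 kN·m at a=10/3 m (b=L-a=20/3):
  M_4 = R_Ax - M_A  [x≤a] with R_A=16/15, M_A=0 = (16/15)·2 - 0 = 32/15 kN·m
Superposition: M = Σ M_i = -4781/375 kN·m ≈ -12.749333 kN·m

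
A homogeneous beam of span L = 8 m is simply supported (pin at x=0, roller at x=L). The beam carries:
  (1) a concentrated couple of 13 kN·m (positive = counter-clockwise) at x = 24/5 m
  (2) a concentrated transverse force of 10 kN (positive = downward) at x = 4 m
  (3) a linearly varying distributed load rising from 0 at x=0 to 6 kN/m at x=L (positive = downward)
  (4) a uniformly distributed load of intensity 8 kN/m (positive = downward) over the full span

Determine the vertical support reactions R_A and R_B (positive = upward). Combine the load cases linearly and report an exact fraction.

R_A = 373/8 kN, R_B = 411/8 kN

Load 1 — applied couple M₀=13 kN·m at a=24/5 m (b=L-a=16/5):
  R_A = M₀/L = 13/8 kN
  R_B = -M₀/L = -13/8 kN
Load 2 — point force P=10 kN at a=4 m (b=L-a=4):
  R_A = Pb/L = 10·4/8 = 5 kN
  R_B = Pa/L = 10·4/8 = 5 kN
Load 3 — triangular load w₀=6 kN/m (0→w₀ over full span):
  R_A = w₀L/6 = 6·8/6 = 8 kN
  R_B = w₀L/3 = 6·8/3 = 16 kN
Load 4 — uniform load w=8 kN/m over full span:
  R_A = wL/2 = 8·8/2 = 32 kN
  R_B = wL/2 = 8·8/2 = 32 kN
Superposition: R_A = 373/8 kN, R_B = 411/8 kN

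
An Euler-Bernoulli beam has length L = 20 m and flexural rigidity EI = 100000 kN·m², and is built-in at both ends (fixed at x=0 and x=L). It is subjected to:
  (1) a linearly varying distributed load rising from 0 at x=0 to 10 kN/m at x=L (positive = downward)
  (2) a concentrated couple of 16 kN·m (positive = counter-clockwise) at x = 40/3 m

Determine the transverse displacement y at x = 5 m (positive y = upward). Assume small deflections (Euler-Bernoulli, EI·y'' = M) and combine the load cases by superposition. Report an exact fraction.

y(5) = -6331/576000 m

Load 1 — triangular load w₀=10 kN/m (0→w₀ over full span):
  y_1 = -w₀x²(L-x)²(x+2L)/(120LEI) = -10·5²·(20-5)²·(5+2·20)/(120·20·100000) = -27/2560 m
Load 2 — applied couple M₀=16 kN·m at a=40/3 m (b=L-a=20/3):
  y_2 = (R_Ax³/6 - M_Ax²/2)/EI  [x≤a] with R_A=16/15, M_A=16/3 = ((16/15)·5³/6 - (16/3)·5²/2)/100000 = -1/2250 m
Superposition: y = Σ y_i = -6331/576000 m ≈ -0.010991 m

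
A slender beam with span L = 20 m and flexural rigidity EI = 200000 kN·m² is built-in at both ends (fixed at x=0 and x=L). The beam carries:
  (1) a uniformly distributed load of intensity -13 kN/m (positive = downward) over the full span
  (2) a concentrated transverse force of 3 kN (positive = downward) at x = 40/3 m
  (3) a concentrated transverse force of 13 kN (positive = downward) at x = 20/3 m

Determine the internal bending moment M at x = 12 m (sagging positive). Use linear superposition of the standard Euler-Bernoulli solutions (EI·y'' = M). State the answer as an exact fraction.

M(12) = -4808/27 kN·m

Load 1 — uniform load w=-13 kN/m over full span:
  M_1 = wLx/2 - wL²/12 - wx²/2 = (-13)·20·12/2 - (-13)·20²/12 - (-13)·12²/2 = -572/3 kN·m
Load 2 — point force P=3 kN at a=40/3 m (b=L-a=20/3):
  M_2 = Pb²(3a+b)x/L³ - Pab²/L²  [x≤a] = 3·(20/3)²·(3·(40/3)+(20/3))·12/20³ - 3·(40/3)·(20/3)²/20² = 44/9 kN·m
Load 3 — point force P=13 kN at a=20/3 m (b=L-a=40/3):
  M_3 = Pa²(a+3b)(L-x)/L³ - Pa²b/L²  [x>a] = 13·(20/3)²·((20/3)+3·(40/3))·(20-12)/20³ - 13·(20/3)²·(40/3)/20² = 208/27 kN·m
Superposition: M = Σ M_i = -4808/27 kN·m ≈ -178.074074 kN·m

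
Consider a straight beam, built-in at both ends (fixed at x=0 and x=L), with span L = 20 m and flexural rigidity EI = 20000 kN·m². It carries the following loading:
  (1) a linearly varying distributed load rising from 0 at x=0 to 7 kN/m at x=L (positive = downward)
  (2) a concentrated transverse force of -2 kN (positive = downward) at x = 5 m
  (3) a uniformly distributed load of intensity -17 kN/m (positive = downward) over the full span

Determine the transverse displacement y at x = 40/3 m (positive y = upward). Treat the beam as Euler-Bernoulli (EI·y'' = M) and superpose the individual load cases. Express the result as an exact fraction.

y(40/3) = 5125/23328 m

Load 1 — triangular load w₀=7 kN/m (0→w₀ over full span):
  y_1 = -w₀x²(L-x)²(x+2L)/(120LEI) = -7·(40/3)²·(20-(40/3))²·((40/3)+2·20)/(120·20·20000) = -224/3645 m
Load 2 — point force P=-2 kN at a=5 m (b=L-a=15):
  y_2 = -Pa²(L-x)²(3bL-(3b+a)(L-x))/(6L³EI)  [x>a] = -(-2)·5²·(20-(40/3))²·(3·15·20-(3·15+5)·(20-(40/3)))/(6·20³·20000) = 17/12960 m
Load 3 — uniform load w=-17 kN/m over full span:
  y_3 = -wx²(L-x)²/(24EI) = -(-17)·(40/3)²·(20-(40/3))²/(24·20000) = 68/243 m
Superposition: y = Σ y_i = 5125/23328 m ≈ 0.219693 m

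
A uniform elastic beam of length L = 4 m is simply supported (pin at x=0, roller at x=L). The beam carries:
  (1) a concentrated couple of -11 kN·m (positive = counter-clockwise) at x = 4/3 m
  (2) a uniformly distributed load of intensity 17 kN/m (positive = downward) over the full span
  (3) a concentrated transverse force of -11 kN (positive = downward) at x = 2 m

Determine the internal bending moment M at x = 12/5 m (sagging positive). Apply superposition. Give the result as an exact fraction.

M(12/5) = 706/25 kN·m

Load 1 — applied couple M₀=-11 kN·m at a=4/3 m (b=L-a=8/3):
  M_1 = M₀x/L - M₀  [x>a] = (-11)·(12/5)/4 - (-11) = 22/5 kN·m
Load 2 — uniform load w=17 kN/m over full span:
  M_2 = wx(L-x)/2 = 17·(12/5)·(4-(12/5))/2 = 816/25 kN·m
Load 3 — point force P=-11 kN at a=2 m (b=L-a=2):
  M_3 = Pa(L-x)/L  [x>a] = (-11)·2·(4-(12/5))/4 = -44/5 kN·m
Superposition: M = Σ M_i = 706/25 kN·m ≈ 28.240000 kN·m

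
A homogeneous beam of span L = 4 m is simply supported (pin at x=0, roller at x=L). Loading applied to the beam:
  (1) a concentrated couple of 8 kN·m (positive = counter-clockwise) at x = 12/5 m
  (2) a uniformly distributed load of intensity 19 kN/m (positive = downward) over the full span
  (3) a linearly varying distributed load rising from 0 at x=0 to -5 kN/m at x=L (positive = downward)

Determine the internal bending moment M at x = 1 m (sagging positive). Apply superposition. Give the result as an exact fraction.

M(1) = 219/8 kN·m

Load 1 — applied couple M₀=8 kN·m at a=12/5 m (b=L-a=8/5):
  M_1 = M₀x/L  [x≤a] = 8·1/4 = 2 kN·m
Load 2 — uniform load w=19 kN/m over full span:
  M_2 = wx(L-x)/2 = 19·1·(4-1)/2 = 57/2 kN·m
Load 3 — triangular load w₀=-5 kN/m (0→w₀ over full span):
  M_3 = w₀Lx/6 - w₀x³/(6L) = (-5)·4·1/6 - (-5)·1³/(6·4) = -25/8 kN·m
Superposition: M = Σ M_i = 219/8 kN·m ≈ 27.375000 kN·m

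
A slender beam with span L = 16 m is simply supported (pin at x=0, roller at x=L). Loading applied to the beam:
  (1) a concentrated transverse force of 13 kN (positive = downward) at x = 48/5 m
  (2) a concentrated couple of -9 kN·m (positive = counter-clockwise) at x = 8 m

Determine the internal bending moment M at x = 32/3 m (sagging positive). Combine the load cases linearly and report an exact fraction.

Load 1 — point force P=13 kN at a=48/5 m (b=L-a=32/5):
  M_1 = Pa(L-x)/L  [x>a] = 13·(48/5)·(16-(32/3))/16 = 208/5 kN·m
Load 2 — applied couple M₀=-9 kN·m at a=8 m (b=L-a=8):
  M_2 = M₀x/L - M₀  [x>a] = (-9)·(32/3)/16 - (-9) = 3 kN·m
Superposition: M = Σ M_i = 223/5 kN·m ≈ 44.600000 kN·m

M(32/3) = 223/5 kN·m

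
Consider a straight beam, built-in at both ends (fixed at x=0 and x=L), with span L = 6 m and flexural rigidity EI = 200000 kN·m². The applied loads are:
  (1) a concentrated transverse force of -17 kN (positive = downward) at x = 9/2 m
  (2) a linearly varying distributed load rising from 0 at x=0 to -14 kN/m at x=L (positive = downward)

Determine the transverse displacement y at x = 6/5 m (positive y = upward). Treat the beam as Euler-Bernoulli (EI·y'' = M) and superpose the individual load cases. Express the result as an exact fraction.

Load 1 — point force P=-17 kN at a=9/2 m (b=L-a=3/2):
  y_1 = -Pb²x²(3aL-(3a+b)x)/(6L³EI)  [x≤a] = -(-17)·(3/2)²·(6/5)²·(3·(9/2)·6-(3·(9/2)+(3/2))·(6/5))/(6·6³·200000) = 1071/80000000 m
Load 2 — triangular load w₀=-14 kN/m (0→w₀ over full span):
  y_2 = -w₀x²(L-x)²(x+2L)/(120LEI) = -(-14)·(6/5)²·(6-(6/5))²·((6/5)+2·6)/(120·6·200000) = 2079/48828125 m
Superposition: y = Σ y_i = 2798271/50000000000 m ≈ 0.000056 m

y(6/5) = 2798271/50000000000 m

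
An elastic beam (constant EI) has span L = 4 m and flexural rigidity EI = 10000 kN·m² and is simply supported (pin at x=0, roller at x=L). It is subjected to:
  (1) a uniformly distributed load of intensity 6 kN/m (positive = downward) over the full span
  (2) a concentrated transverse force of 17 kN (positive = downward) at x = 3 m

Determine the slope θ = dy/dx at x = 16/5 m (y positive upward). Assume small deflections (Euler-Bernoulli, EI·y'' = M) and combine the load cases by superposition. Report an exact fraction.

θ(16/5) = 23467/10000000 rad

Load 1 — uniform load w=6 kN/m over full span:
  θ_1 = -w(L³-6Lx²+4x³)/(24EI) = -6·(4³-6·4·(16/5)²+4·(16/5)³)/(24·10000) = 99/78125 rad
Load 2 — point force P=17 kN at a=3 m (b=L-a=1):
  θ_2 = -Pa(2L²-6Lx+3x²+a²)/(6LEI)  [x>a] = -17·3·(2·4²-6·4·(16/5)+3·(16/5)²+3²)/(6·4·10000) = 2159/2000000 rad
Superposition: θ = Σ θ_i = 23467/10000000 rad ≈ 0.002347 rad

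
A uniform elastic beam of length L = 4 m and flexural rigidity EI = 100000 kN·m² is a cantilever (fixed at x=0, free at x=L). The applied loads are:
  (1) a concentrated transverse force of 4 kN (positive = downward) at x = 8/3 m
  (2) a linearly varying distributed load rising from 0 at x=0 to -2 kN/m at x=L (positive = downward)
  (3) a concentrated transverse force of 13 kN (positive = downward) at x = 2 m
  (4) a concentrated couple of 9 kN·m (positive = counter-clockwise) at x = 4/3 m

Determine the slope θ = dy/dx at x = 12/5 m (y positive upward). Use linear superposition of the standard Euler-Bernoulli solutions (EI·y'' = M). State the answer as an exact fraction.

θ(12/5) = -4159/31250000 rad

Load 1 — point force P=4 kN at a=8/3 m (b=L-a=4/3):
  θ_1 = -Px(2a-x)/(2EI)  [x≤a] = -4·(12/5)·(2·(8/3)-(12/5))/(2·100000) = -11/78125 rad
Load 2 — triangular load w₀=-2 kN/m (0→w₀ over full span):
  θ_2 = (w₀Lx²/4-w₀L²x/3-w₀x⁴/(24L))/EI = ((-2)·4·(12/5)²/4-(-2)·4²·(12/5)/3-(-2)·(12/5)⁴/(24·4))/100000 = 577/3906250 rad
Load 3 — point force P=13 kN at a=2 m (b=L-a=2):
  θ_3 = -Pa²/(2EI)  [x>a] = -13·2²/(2·100000) = -13/50000 rad
Load 4 — applied couple M₀=9 kN·m at a=4/3 m (b=L-a=8/3):
  θ_4 = M₀a/EI  [x>a] = 9·(4/3)/100000 = 3/25000 rad
Superposition: θ = Σ θ_i = -4159/31250000 rad ≈ -0.000133 rad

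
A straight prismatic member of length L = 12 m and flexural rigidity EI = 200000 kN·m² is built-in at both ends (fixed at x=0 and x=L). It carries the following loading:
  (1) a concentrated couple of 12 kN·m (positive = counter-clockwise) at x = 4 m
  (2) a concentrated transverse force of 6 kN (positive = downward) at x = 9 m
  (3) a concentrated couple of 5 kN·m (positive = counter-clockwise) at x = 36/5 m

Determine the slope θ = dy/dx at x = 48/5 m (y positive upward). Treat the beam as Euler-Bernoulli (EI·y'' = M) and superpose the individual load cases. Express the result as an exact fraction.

θ(48/5) = 531/25000000 rad

Load 1 — applied couple M₀=12 kN·m at a=4 m (b=L-a=8):
  θ_1 = (R_Ax²/2 - M_Ax - M₀(x-a))/EI  [x>a] with R_A=4/3, M_A=0 = ((4/3)·(48/5)²/2 - 0·(48/5) - 12·((48/5)-4))/200000 = -9/312500 rad
Load 2 — point force P=6 kN at a=9 m (b=L-a=3):
  θ_2 = Pa²(L-x)(2bL-(3b+a)(L-x))/(2L³EI)  [x>a] = 6·9²·(12-(48/5))·(2·3·12-(3·3+9)·(12-(48/5)))/(2·12³·200000) = 243/5000000 rad
Load 3 — applied couple M₀=5 kN·m at a=36/5 m (b=L-a=24/5):
  θ_3 = (R_Ax²/2 - M_Ax - M₀(x-a))/EI  [x>a] with R_A=3/5, M_A=8/5 = ((3/5)·(48/5)²/2 - (8/5)·(48/5) - 5·((48/5)-(36/5)))/200000 = 9/6250000 rad
Superposition: θ = Σ θ_i = 531/25000000 rad ≈ 0.000021 rad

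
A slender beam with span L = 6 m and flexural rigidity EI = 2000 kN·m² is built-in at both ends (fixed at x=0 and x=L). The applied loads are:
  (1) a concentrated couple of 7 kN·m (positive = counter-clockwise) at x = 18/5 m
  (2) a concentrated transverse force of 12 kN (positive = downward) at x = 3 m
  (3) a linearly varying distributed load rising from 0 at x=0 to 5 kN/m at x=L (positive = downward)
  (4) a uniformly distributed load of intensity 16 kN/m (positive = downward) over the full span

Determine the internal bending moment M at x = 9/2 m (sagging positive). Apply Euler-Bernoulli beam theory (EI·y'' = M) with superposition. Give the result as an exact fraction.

M(9/2) = 4731/800 kN·m

Load 1 — applied couple M₀=7 kN·m at a=18/5 m (b=L-a=12/5):
  M_1 = R_Ax - M_A - M₀  [x>a] with R_A=42/25, M_A=56/25 = (42/25)·(9/2) - (56/25) - 7 = -42/25 kN·m
Load 2 — point force P=12 kN at a=3 m (b=L-a=3):
  M_2 = Pa²(a+3b)(L-x)/L³ - Pa²b/L²  [x>a] = 12·3²·(3+3·3)·(6-(9/2))/6³ - 12·3²·3/6² = 0 kN·m
Load 3 — triangular load w₀=5 kN/m (0→w₀ over full span):
  M_3 = 3w₀Lx/20 - w₀L²/30 - w₀x³/(6L) = 3·5·6·(9/2)/20 - 5·6²/30 - 5·(9/2)³/(6·6) = 51/32 kN·m
Load 4 — uniform load w=16 kN/m over full span:
  M_4 = wLx/2 - wL²/12 - wx²/2 = 16·6·(9/2)/2 - 16·6²/12 - 16·(9/2)²/2 = 6 kN·m
Superposition: M = Σ M_i = 4731/800 kN·m ≈ 5.913750 kN·m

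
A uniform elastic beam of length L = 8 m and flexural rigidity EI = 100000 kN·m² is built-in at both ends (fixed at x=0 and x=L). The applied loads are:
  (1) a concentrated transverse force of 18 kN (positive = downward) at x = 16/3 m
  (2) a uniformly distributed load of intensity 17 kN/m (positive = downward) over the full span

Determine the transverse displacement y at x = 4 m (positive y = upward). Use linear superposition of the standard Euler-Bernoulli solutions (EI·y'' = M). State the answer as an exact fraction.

y(4) = -61/28125 m

Load 1 — point force P=18 kN at a=16/3 m (b=L-a=8/3):
  y_1 = -Pb²x²(3aL-(3a+b)x)/(6L³EI)  [x≤a] = -18·(8/3)²·4²·(3·(16/3)·8-(3·(16/3)+(8/3))·4)/(6·8³·100000) = -2/5625 m
Load 2 — uniform load w=17 kN/m over full span:
  y_2 = -wx²(L-x)²/(24EI) = -17·4²·(8-4)²/(24·100000) = -17/9375 m
Superposition: y = Σ y_i = -61/28125 m ≈ -0.002169 m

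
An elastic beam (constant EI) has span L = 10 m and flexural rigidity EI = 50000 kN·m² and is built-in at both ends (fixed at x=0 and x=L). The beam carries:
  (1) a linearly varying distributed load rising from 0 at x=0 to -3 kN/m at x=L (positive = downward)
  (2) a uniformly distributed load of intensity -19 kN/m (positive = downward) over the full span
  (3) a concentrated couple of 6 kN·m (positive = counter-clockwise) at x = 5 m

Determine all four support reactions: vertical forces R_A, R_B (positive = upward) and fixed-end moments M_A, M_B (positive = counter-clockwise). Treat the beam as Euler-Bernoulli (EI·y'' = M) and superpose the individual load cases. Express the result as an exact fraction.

R_A = -493/5 kN, M_A = -1001/6 kN·m, R_B = -532/5 kN, M_B = 1049/6 kN·m

Load 1 — triangular load w₀=-3 kN/m (0→w₀ over full span):
  R_A = 3w₀L/20 = 3·(-3)·10/20 = -9/2 kN
  M_A = w₀L²/30 = (-3)·10²/30 = -10 kN·m
  R_B = 7w₀L/20 = 7·(-3)·10/20 = -21/2 kN
  M_B = -w₀L²/20 = -(-3)·10²/20 = 15 kN·m
Load 2 — uniform load w=-19 kN/m over full span:
  R_A = wL/2 = (-19)·10/2 = -95 kN
  M_A = wL²/12 = (-19)·10²/12 = -475/3 kN·m
  R_B = wL/2 = (-19)·10/2 = -95 kN
  M_B = -wL²/12 = -(-19)·10²/12 = 475/3 kN·m
Load 3 — applied couple M₀=6 kN·m at a=5 m (b=L-a=5):
  R_A = 6M₀ab/L³ = 6·6·5·5/10³ = 9/10 kN
  M_A = M₀b(2a-b)/L² = 6·5·(2·5-5)/10² = 3/2 kN·m
  R_B = -6M₀ab/L³ = -6·6·5·5/10³ = -9/10 kN
  M_B = M₀a(2b-a)/L² = 6·5·(2·5-5)/10² = 3/2 kN·m
Superposition: R_A = -493/5 kN, M_A = -1001/6 kN·m, R_B = -532/5 kN, M_B = 1049/6 kN·m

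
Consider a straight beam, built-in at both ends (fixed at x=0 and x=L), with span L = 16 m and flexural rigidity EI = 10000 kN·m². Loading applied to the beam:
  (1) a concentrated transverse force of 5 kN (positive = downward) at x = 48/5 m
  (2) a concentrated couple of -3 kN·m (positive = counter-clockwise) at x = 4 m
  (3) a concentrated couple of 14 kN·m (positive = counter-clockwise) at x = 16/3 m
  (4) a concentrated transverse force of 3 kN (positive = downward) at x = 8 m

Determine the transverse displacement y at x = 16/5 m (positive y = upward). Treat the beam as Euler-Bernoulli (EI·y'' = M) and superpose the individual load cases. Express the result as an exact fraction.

Load 1 — point force P=5 kN at a=48/5 m (b=L-a=32/5):
  y_1 = -Pb²x²(3aL-(3a+b)x)/(6L³EI)  [x≤a] = -5·(32/5)²·(16/5)²·(3·(48/5)·16-(3·(48/5)+(32/5))·(16/5))/(6·16³·10000) = -17408/5859375 m
Load 2 — applied couple M₀=-3 kN·m at a=4 m (b=L-a=12):
  y_2 = (R_Ax³/6 - M_Ax²/2)/EI  [x≤a] with R_A=-27/128, M_A=9/16 = ((-27/128)·(16/5)³/6 - (9/16)·(16/5)²/2)/10000 = -63/156250 m
Load 3 — applied couple M₀=14 kN·m at a=16/3 m (b=L-a=32/3):
  y_3 = (R_Ax³/6 - M_Ax²/2)/EI  [x≤a] with R_A=7/6, M_A=0 = ((7/6)·(16/5)³/6 - 0·(16/5)²/2)/10000 = 448/703125 m
Load 4 — point force P=3 kN at a=8 m (b=L-a=8):
  y_4 = -Pb²x²(3aL-(3a+b)x)/(6L³EI)  [x≤a] = -3·8²·(16/5)²·(3·8·16-(3·8+8)·(16/5))/(6·16³·10000) = -176/78125 m
Superposition: y = Σ y_i = -175423/35156250 m ≈ -0.004990 m

y(16/5) = -175423/35156250 m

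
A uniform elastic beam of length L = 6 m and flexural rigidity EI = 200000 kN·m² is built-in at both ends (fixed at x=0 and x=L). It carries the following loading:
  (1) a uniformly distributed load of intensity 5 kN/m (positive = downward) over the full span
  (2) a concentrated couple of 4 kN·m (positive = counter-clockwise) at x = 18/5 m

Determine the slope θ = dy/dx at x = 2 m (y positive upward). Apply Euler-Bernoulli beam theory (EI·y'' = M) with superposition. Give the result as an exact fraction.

θ(2) = -137/3750000 rad

Load 1 — uniform load w=5 kN/m over full span:
  θ_1 = -wx(L-x)(L-2x)/(12EI) = -5·2·(6-2)·(6-2·2)/(12·200000) = -1/30000 rad
Load 2 — applied couple M₀=4 kN·m at a=18/5 m (b=L-a=12/5):
  θ_2 = (R_Ax²/2 - M_Ax)/EI  [x≤a] with R_A=24/25, M_A=32/25 = ((24/25)·2²/2 - (32/25)·2)/200000 = -1/312500 rad
Superposition: θ = Σ θ_i = -137/3750000 rad ≈ -0.000037 rad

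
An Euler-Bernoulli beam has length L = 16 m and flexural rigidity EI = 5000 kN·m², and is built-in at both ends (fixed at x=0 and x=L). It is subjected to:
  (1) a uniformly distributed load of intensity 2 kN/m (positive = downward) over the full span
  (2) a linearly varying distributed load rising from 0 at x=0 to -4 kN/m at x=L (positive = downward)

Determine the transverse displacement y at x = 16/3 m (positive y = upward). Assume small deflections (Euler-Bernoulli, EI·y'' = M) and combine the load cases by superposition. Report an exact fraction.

y(16/3) = -8192/2278125 m

Load 1 — uniform load w=2 kN/m over full span:
  y_1 = -wx²(L-x)²/(24EI) = -2·(16/3)²·(16-(16/3))²/(24·5000) = -8192/151875 m
Load 2 — triangular load w₀=-4 kN/m (0→w₀ over full span):
  y_2 = -w₀x²(L-x)²(x+2L)/(120LEI) = -(-4)·(16/3)²·(16-(16/3))²·((16/3)+2·16)/(120·16·5000) = 114688/2278125 m
Superposition: y = Σ y_i = -8192/2278125 m ≈ -0.003596 m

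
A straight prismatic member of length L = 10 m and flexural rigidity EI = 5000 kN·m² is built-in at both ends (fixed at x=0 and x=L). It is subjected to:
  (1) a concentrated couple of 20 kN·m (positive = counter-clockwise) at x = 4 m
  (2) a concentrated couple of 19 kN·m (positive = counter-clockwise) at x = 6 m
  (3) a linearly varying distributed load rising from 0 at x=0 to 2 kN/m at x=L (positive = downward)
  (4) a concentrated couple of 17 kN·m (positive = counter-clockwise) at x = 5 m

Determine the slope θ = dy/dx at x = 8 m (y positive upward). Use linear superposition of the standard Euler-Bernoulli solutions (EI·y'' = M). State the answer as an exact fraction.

Load 1 — applied couple M₀=20 kN·m at a=4 m (b=L-a=6):
  θ_1 = (R_Ax²/2 - M_Ax - M₀(x-a))/EI  [x>a] with R_A=72/25, M_A=12/5 = ((72/25)·8²/2 - (12/5)·8 - 20·(8-4))/5000 = -22/15625 rad
Load 2 — applied couple M₀=19 kN·m at a=6 m (b=L-a=4):
  θ_2 = (R_Ax²/2 - M_Ax - M₀(x-a))/EI  [x>a] with R_A=342/125, M_A=152/25 = ((342/125)·8²/2 - (152/25)·8 - 19·(8-6))/5000 = 57/312500 rad
Load 3 — triangular load w₀=2 kN/m (0→w₀ over full span):
  θ_3 = -w₀(2x(L-x)(L-2x)(x+2L)+x²(L-x)²)/(120LEI) = -2·(2·8·(10-8)·(10-2·8)·(8+2·10)+8²·(10-8)²)/(120·10·5000) = 16/9375 rad
Load 4 — applied couple M₀=17 kN·m at a=5 m (b=L-a=5):
  θ_4 = (R_Ax²/2 - M_Ax - M₀(x-a))/EI  [x>a] with R_A=51/20, M_A=17/4 = ((51/20)·8²/2 - (17/4)·8 - 17·(8-5))/5000 = -17/25000 rad
Superposition: θ = Σ θ_i = -373/1875000 rad ≈ -0.000199 rad

θ(8) = -373/1875000 rad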